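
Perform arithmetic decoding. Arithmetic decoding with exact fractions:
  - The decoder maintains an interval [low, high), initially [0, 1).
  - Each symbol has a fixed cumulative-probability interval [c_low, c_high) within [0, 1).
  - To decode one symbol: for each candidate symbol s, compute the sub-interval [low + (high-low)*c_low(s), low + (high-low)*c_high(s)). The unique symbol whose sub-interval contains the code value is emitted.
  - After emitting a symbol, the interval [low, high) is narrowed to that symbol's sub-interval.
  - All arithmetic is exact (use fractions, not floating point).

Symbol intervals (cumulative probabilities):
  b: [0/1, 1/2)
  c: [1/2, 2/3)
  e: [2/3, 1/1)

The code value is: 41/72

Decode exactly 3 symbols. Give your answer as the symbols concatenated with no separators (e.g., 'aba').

Step 1: interval [0/1, 1/1), width = 1/1 - 0/1 = 1/1
  'b': [0/1 + 1/1*0/1, 0/1 + 1/1*1/2) = [0/1, 1/2)
  'c': [0/1 + 1/1*1/2, 0/1 + 1/1*2/3) = [1/2, 2/3) <- contains code 41/72
  'e': [0/1 + 1/1*2/3, 0/1 + 1/1*1/1) = [2/3, 1/1)
  emit 'c', narrow to [1/2, 2/3)
Step 2: interval [1/2, 2/3), width = 2/3 - 1/2 = 1/6
  'b': [1/2 + 1/6*0/1, 1/2 + 1/6*1/2) = [1/2, 7/12) <- contains code 41/72
  'c': [1/2 + 1/6*1/2, 1/2 + 1/6*2/3) = [7/12, 11/18)
  'e': [1/2 + 1/6*2/3, 1/2 + 1/6*1/1) = [11/18, 2/3)
  emit 'b', narrow to [1/2, 7/12)
Step 3: interval [1/2, 7/12), width = 7/12 - 1/2 = 1/12
  'b': [1/2 + 1/12*0/1, 1/2 + 1/12*1/2) = [1/2, 13/24)
  'c': [1/2 + 1/12*1/2, 1/2 + 1/12*2/3) = [13/24, 5/9)
  'e': [1/2 + 1/12*2/3, 1/2 + 1/12*1/1) = [5/9, 7/12) <- contains code 41/72
  emit 'e', narrow to [5/9, 7/12)

Answer: cbe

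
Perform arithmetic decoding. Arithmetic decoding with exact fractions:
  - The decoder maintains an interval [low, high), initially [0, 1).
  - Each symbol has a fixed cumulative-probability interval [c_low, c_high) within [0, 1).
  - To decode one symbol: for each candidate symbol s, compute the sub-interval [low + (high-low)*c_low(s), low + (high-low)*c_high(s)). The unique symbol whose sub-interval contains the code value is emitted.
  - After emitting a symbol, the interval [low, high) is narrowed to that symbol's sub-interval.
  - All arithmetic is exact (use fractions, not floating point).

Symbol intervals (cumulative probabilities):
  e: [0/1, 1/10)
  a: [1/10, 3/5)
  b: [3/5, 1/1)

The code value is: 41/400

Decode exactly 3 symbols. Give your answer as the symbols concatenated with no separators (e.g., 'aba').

Answer: aee

Derivation:
Step 1: interval [0/1, 1/1), width = 1/1 - 0/1 = 1/1
  'e': [0/1 + 1/1*0/1, 0/1 + 1/1*1/10) = [0/1, 1/10)
  'a': [0/1 + 1/1*1/10, 0/1 + 1/1*3/5) = [1/10, 3/5) <- contains code 41/400
  'b': [0/1 + 1/1*3/5, 0/1 + 1/1*1/1) = [3/5, 1/1)
  emit 'a', narrow to [1/10, 3/5)
Step 2: interval [1/10, 3/5), width = 3/5 - 1/10 = 1/2
  'e': [1/10 + 1/2*0/1, 1/10 + 1/2*1/10) = [1/10, 3/20) <- contains code 41/400
  'a': [1/10 + 1/2*1/10, 1/10 + 1/2*3/5) = [3/20, 2/5)
  'b': [1/10 + 1/2*3/5, 1/10 + 1/2*1/1) = [2/5, 3/5)
  emit 'e', narrow to [1/10, 3/20)
Step 3: interval [1/10, 3/20), width = 3/20 - 1/10 = 1/20
  'e': [1/10 + 1/20*0/1, 1/10 + 1/20*1/10) = [1/10, 21/200) <- contains code 41/400
  'a': [1/10 + 1/20*1/10, 1/10 + 1/20*3/5) = [21/200, 13/100)
  'b': [1/10 + 1/20*3/5, 1/10 + 1/20*1/1) = [13/100, 3/20)
  emit 'e', narrow to [1/10, 21/200)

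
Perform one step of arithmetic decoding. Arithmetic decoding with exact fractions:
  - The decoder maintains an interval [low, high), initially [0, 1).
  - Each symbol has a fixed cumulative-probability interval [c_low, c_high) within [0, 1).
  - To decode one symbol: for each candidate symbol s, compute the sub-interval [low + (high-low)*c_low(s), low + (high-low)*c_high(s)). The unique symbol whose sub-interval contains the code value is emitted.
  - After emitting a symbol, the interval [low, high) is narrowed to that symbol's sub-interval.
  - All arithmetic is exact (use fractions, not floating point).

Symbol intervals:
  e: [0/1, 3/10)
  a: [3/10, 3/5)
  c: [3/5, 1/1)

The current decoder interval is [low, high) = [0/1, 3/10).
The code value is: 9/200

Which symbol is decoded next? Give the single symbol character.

Answer: e

Derivation:
Interval width = high − low = 3/10 − 0/1 = 3/10
Scaled code = (code − low) / width = (9/200 − 0/1) / 3/10 = 3/20
  e: [0/1, 3/10) ← scaled code falls here ✓
  a: [3/10, 3/5) 
  c: [3/5, 1/1) 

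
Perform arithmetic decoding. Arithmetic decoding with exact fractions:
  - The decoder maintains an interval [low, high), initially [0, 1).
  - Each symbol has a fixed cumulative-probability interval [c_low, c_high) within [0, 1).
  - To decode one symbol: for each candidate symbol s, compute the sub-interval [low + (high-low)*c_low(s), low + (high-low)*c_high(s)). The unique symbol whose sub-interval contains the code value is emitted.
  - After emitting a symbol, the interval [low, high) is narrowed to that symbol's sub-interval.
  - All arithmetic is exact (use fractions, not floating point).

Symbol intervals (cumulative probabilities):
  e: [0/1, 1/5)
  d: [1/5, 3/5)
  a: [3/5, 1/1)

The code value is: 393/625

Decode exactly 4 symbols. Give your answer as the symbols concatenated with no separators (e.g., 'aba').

Answer: aedd

Derivation:
Step 1: interval [0/1, 1/1), width = 1/1 - 0/1 = 1/1
  'e': [0/1 + 1/1*0/1, 0/1 + 1/1*1/5) = [0/1, 1/5)
  'd': [0/1 + 1/1*1/5, 0/1 + 1/1*3/5) = [1/5, 3/5)
  'a': [0/1 + 1/1*3/5, 0/1 + 1/1*1/1) = [3/5, 1/1) <- contains code 393/625
  emit 'a', narrow to [3/5, 1/1)
Step 2: interval [3/5, 1/1), width = 1/1 - 3/5 = 2/5
  'e': [3/5 + 2/5*0/1, 3/5 + 2/5*1/5) = [3/5, 17/25) <- contains code 393/625
  'd': [3/5 + 2/5*1/5, 3/5 + 2/5*3/5) = [17/25, 21/25)
  'a': [3/5 + 2/5*3/5, 3/5 + 2/5*1/1) = [21/25, 1/1)
  emit 'e', narrow to [3/5, 17/25)
Step 3: interval [3/5, 17/25), width = 17/25 - 3/5 = 2/25
  'e': [3/5 + 2/25*0/1, 3/5 + 2/25*1/5) = [3/5, 77/125)
  'd': [3/5 + 2/25*1/5, 3/5 + 2/25*3/5) = [77/125, 81/125) <- contains code 393/625
  'a': [3/5 + 2/25*3/5, 3/5 + 2/25*1/1) = [81/125, 17/25)
  emit 'd', narrow to [77/125, 81/125)
Step 4: interval [77/125, 81/125), width = 81/125 - 77/125 = 4/125
  'e': [77/125 + 4/125*0/1, 77/125 + 4/125*1/5) = [77/125, 389/625)
  'd': [77/125 + 4/125*1/5, 77/125 + 4/125*3/5) = [389/625, 397/625) <- contains code 393/625
  'a': [77/125 + 4/125*3/5, 77/125 + 4/125*1/1) = [397/625, 81/125)
  emit 'd', narrow to [389/625, 397/625)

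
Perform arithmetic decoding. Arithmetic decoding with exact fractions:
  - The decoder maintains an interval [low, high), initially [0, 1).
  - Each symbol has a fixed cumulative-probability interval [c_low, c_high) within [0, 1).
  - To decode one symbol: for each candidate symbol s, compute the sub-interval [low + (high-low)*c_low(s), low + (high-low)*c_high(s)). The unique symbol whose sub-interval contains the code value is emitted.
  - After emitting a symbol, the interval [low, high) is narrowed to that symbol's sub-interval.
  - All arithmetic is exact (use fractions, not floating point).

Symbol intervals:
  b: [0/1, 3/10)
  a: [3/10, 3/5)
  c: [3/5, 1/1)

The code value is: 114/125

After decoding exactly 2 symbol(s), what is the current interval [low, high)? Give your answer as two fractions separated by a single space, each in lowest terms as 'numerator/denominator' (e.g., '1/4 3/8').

Answer: 21/25 1/1

Derivation:
Step 1: interval [0/1, 1/1), width = 1/1 - 0/1 = 1/1
  'b': [0/1 + 1/1*0/1, 0/1 + 1/1*3/10) = [0/1, 3/10)
  'a': [0/1 + 1/1*3/10, 0/1 + 1/1*3/5) = [3/10, 3/5)
  'c': [0/1 + 1/1*3/5, 0/1 + 1/1*1/1) = [3/5, 1/1) <- contains code 114/125
  emit 'c', narrow to [3/5, 1/1)
Step 2: interval [3/5, 1/1), width = 1/1 - 3/5 = 2/5
  'b': [3/5 + 2/5*0/1, 3/5 + 2/5*3/10) = [3/5, 18/25)
  'a': [3/5 + 2/5*3/10, 3/5 + 2/5*3/5) = [18/25, 21/25)
  'c': [3/5 + 2/5*3/5, 3/5 + 2/5*1/1) = [21/25, 1/1) <- contains code 114/125
  emit 'c', narrow to [21/25, 1/1)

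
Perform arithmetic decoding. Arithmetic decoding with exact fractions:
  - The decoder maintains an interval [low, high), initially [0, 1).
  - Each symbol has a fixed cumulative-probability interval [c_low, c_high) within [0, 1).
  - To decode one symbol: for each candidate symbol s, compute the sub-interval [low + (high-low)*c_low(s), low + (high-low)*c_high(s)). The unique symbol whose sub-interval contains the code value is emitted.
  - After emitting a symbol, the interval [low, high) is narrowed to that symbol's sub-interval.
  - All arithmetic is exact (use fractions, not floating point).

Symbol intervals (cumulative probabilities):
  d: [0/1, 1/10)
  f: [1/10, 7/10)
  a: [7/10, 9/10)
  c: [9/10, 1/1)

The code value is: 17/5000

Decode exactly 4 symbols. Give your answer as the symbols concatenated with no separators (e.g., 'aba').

Answer: ddff

Derivation:
Step 1: interval [0/1, 1/1), width = 1/1 - 0/1 = 1/1
  'd': [0/1 + 1/1*0/1, 0/1 + 1/1*1/10) = [0/1, 1/10) <- contains code 17/5000
  'f': [0/1 + 1/1*1/10, 0/1 + 1/1*7/10) = [1/10, 7/10)
  'a': [0/1 + 1/1*7/10, 0/1 + 1/1*9/10) = [7/10, 9/10)
  'c': [0/1 + 1/1*9/10, 0/1 + 1/1*1/1) = [9/10, 1/1)
  emit 'd', narrow to [0/1, 1/10)
Step 2: interval [0/1, 1/10), width = 1/10 - 0/1 = 1/10
  'd': [0/1 + 1/10*0/1, 0/1 + 1/10*1/10) = [0/1, 1/100) <- contains code 17/5000
  'f': [0/1 + 1/10*1/10, 0/1 + 1/10*7/10) = [1/100, 7/100)
  'a': [0/1 + 1/10*7/10, 0/1 + 1/10*9/10) = [7/100, 9/100)
  'c': [0/1 + 1/10*9/10, 0/1 + 1/10*1/1) = [9/100, 1/10)
  emit 'd', narrow to [0/1, 1/100)
Step 3: interval [0/1, 1/100), width = 1/100 - 0/1 = 1/100
  'd': [0/1 + 1/100*0/1, 0/1 + 1/100*1/10) = [0/1, 1/1000)
  'f': [0/1 + 1/100*1/10, 0/1 + 1/100*7/10) = [1/1000, 7/1000) <- contains code 17/5000
  'a': [0/1 + 1/100*7/10, 0/1 + 1/100*9/10) = [7/1000, 9/1000)
  'c': [0/1 + 1/100*9/10, 0/1 + 1/100*1/1) = [9/1000, 1/100)
  emit 'f', narrow to [1/1000, 7/1000)
Step 4: interval [1/1000, 7/1000), width = 7/1000 - 1/1000 = 3/500
  'd': [1/1000 + 3/500*0/1, 1/1000 + 3/500*1/10) = [1/1000, 1/625)
  'f': [1/1000 + 3/500*1/10, 1/1000 + 3/500*7/10) = [1/625, 13/2500) <- contains code 17/5000
  'a': [1/1000 + 3/500*7/10, 1/1000 + 3/500*9/10) = [13/2500, 4/625)
  'c': [1/1000 + 3/500*9/10, 1/1000 + 3/500*1/1) = [4/625, 7/1000)
  emit 'f', narrow to [1/625, 13/2500)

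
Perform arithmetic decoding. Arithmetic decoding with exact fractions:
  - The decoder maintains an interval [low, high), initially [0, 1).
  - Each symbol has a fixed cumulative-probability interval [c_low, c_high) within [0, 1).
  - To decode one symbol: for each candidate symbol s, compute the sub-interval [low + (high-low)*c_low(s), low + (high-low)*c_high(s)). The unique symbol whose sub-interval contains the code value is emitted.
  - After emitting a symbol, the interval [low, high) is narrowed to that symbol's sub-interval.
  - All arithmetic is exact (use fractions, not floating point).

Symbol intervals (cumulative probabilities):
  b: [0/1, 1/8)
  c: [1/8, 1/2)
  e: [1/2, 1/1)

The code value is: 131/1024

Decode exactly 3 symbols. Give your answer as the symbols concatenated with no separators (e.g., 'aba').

Step 1: interval [0/1, 1/1), width = 1/1 - 0/1 = 1/1
  'b': [0/1 + 1/1*0/1, 0/1 + 1/1*1/8) = [0/1, 1/8)
  'c': [0/1 + 1/1*1/8, 0/1 + 1/1*1/2) = [1/8, 1/2) <- contains code 131/1024
  'e': [0/1 + 1/1*1/2, 0/1 + 1/1*1/1) = [1/2, 1/1)
  emit 'c', narrow to [1/8, 1/2)
Step 2: interval [1/8, 1/2), width = 1/2 - 1/8 = 3/8
  'b': [1/8 + 3/8*0/1, 1/8 + 3/8*1/8) = [1/8, 11/64) <- contains code 131/1024
  'c': [1/8 + 3/8*1/8, 1/8 + 3/8*1/2) = [11/64, 5/16)
  'e': [1/8 + 3/8*1/2, 1/8 + 3/8*1/1) = [5/16, 1/2)
  emit 'b', narrow to [1/8, 11/64)
Step 3: interval [1/8, 11/64), width = 11/64 - 1/8 = 3/64
  'b': [1/8 + 3/64*0/1, 1/8 + 3/64*1/8) = [1/8, 67/512) <- contains code 131/1024
  'c': [1/8 + 3/64*1/8, 1/8 + 3/64*1/2) = [67/512, 19/128)
  'e': [1/8 + 3/64*1/2, 1/8 + 3/64*1/1) = [19/128, 11/64)
  emit 'b', narrow to [1/8, 67/512)

Answer: cbb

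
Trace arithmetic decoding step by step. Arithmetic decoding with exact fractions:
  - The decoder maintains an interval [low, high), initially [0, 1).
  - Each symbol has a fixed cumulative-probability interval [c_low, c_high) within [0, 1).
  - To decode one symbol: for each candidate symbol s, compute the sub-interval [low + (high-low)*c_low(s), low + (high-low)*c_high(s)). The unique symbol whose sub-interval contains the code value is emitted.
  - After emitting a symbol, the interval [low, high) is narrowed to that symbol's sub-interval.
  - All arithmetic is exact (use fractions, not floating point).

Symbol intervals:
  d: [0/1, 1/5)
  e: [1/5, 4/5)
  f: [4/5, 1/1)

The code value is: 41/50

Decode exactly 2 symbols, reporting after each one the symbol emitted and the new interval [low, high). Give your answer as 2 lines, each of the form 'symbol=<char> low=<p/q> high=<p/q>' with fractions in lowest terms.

Step 1: interval [0/1, 1/1), width = 1/1 - 0/1 = 1/1
  'd': [0/1 + 1/1*0/1, 0/1 + 1/1*1/5) = [0/1, 1/5)
  'e': [0/1 + 1/1*1/5, 0/1 + 1/1*4/5) = [1/5, 4/5)
  'f': [0/1 + 1/1*4/5, 0/1 + 1/1*1/1) = [4/5, 1/1) <- contains code 41/50
  emit 'f', narrow to [4/5, 1/1)
Step 2: interval [4/5, 1/1), width = 1/1 - 4/5 = 1/5
  'd': [4/5 + 1/5*0/1, 4/5 + 1/5*1/5) = [4/5, 21/25) <- contains code 41/50
  'e': [4/5 + 1/5*1/5, 4/5 + 1/5*4/5) = [21/25, 24/25)
  'f': [4/5 + 1/5*4/5, 4/5 + 1/5*1/1) = [24/25, 1/1)
  emit 'd', narrow to [4/5, 21/25)

Answer: symbol=f low=4/5 high=1/1
symbol=d low=4/5 high=21/25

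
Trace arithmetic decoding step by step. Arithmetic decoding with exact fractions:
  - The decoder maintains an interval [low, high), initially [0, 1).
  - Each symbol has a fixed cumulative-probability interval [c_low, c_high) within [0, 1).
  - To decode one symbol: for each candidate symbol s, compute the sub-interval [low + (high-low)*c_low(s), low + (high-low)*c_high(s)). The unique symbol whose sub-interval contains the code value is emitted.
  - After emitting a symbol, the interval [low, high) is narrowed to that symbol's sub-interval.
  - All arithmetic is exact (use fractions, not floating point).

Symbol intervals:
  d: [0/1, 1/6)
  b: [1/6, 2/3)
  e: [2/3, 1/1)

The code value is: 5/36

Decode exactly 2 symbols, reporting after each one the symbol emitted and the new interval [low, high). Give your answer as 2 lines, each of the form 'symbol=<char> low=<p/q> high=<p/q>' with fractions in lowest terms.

Step 1: interval [0/1, 1/1), width = 1/1 - 0/1 = 1/1
  'd': [0/1 + 1/1*0/1, 0/1 + 1/1*1/6) = [0/1, 1/6) <- contains code 5/36
  'b': [0/1 + 1/1*1/6, 0/1 + 1/1*2/3) = [1/6, 2/3)
  'e': [0/1 + 1/1*2/3, 0/1 + 1/1*1/1) = [2/3, 1/1)
  emit 'd', narrow to [0/1, 1/6)
Step 2: interval [0/1, 1/6), width = 1/6 - 0/1 = 1/6
  'd': [0/1 + 1/6*0/1, 0/1 + 1/6*1/6) = [0/1, 1/36)
  'b': [0/1 + 1/6*1/6, 0/1 + 1/6*2/3) = [1/36, 1/9)
  'e': [0/1 + 1/6*2/3, 0/1 + 1/6*1/1) = [1/9, 1/6) <- contains code 5/36
  emit 'e', narrow to [1/9, 1/6)

Answer: symbol=d low=0/1 high=1/6
symbol=e low=1/9 high=1/6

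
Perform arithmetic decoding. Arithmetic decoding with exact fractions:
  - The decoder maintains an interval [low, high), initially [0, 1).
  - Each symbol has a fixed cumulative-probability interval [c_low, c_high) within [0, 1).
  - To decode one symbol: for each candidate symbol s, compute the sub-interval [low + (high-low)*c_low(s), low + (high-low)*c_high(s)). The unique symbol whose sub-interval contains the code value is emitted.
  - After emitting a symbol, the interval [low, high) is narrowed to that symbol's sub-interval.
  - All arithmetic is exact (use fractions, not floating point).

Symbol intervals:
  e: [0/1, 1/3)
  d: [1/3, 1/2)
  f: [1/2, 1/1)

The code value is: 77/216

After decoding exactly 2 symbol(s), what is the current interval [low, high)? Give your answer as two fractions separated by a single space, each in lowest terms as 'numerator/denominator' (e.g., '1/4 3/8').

Step 1: interval [0/1, 1/1), width = 1/1 - 0/1 = 1/1
  'e': [0/1 + 1/1*0/1, 0/1 + 1/1*1/3) = [0/1, 1/3)
  'd': [0/1 + 1/1*1/3, 0/1 + 1/1*1/2) = [1/3, 1/2) <- contains code 77/216
  'f': [0/1 + 1/1*1/2, 0/1 + 1/1*1/1) = [1/2, 1/1)
  emit 'd', narrow to [1/3, 1/2)
Step 2: interval [1/3, 1/2), width = 1/2 - 1/3 = 1/6
  'e': [1/3 + 1/6*0/1, 1/3 + 1/6*1/3) = [1/3, 7/18) <- contains code 77/216
  'd': [1/3 + 1/6*1/3, 1/3 + 1/6*1/2) = [7/18, 5/12)
  'f': [1/3 + 1/6*1/2, 1/3 + 1/6*1/1) = [5/12, 1/2)
  emit 'e', narrow to [1/3, 7/18)

Answer: 1/3 7/18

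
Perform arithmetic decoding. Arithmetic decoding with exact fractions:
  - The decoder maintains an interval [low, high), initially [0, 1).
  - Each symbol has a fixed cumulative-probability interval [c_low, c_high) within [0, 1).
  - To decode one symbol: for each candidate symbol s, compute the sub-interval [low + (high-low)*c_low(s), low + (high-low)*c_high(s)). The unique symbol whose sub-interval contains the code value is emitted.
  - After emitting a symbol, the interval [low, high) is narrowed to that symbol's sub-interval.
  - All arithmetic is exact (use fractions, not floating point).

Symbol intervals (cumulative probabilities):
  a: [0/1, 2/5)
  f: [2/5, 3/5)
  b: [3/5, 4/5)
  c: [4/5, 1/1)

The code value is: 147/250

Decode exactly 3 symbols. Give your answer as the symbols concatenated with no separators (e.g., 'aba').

Step 1: interval [0/1, 1/1), width = 1/1 - 0/1 = 1/1
  'a': [0/1 + 1/1*0/1, 0/1 + 1/1*2/5) = [0/1, 2/5)
  'f': [0/1 + 1/1*2/5, 0/1 + 1/1*3/5) = [2/5, 3/5) <- contains code 147/250
  'b': [0/1 + 1/1*3/5, 0/1 + 1/1*4/5) = [3/5, 4/5)
  'c': [0/1 + 1/1*4/5, 0/1 + 1/1*1/1) = [4/5, 1/1)
  emit 'f', narrow to [2/5, 3/5)
Step 2: interval [2/5, 3/5), width = 3/5 - 2/5 = 1/5
  'a': [2/5 + 1/5*0/1, 2/5 + 1/5*2/5) = [2/5, 12/25)
  'f': [2/5 + 1/5*2/5, 2/5 + 1/5*3/5) = [12/25, 13/25)
  'b': [2/5 + 1/5*3/5, 2/5 + 1/5*4/5) = [13/25, 14/25)
  'c': [2/5 + 1/5*4/5, 2/5 + 1/5*1/1) = [14/25, 3/5) <- contains code 147/250
  emit 'c', narrow to [14/25, 3/5)
Step 3: interval [14/25, 3/5), width = 3/5 - 14/25 = 1/25
  'a': [14/25 + 1/25*0/1, 14/25 + 1/25*2/5) = [14/25, 72/125)
  'f': [14/25 + 1/25*2/5, 14/25 + 1/25*3/5) = [72/125, 73/125)
  'b': [14/25 + 1/25*3/5, 14/25 + 1/25*4/5) = [73/125, 74/125) <- contains code 147/250
  'c': [14/25 + 1/25*4/5, 14/25 + 1/25*1/1) = [74/125, 3/5)
  emit 'b', narrow to [73/125, 74/125)

Answer: fcb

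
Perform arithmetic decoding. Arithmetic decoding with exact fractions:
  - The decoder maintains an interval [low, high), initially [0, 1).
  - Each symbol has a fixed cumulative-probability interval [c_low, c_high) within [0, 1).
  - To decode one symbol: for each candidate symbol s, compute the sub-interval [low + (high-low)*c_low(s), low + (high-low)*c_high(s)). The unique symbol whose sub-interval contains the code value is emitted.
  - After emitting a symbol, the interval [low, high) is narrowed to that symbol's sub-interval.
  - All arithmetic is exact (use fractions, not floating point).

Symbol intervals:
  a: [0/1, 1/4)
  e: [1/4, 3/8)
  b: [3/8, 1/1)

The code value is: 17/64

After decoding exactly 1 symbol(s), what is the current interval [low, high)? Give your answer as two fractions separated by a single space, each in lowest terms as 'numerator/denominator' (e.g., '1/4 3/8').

Answer: 1/4 3/8

Derivation:
Step 1: interval [0/1, 1/1), width = 1/1 - 0/1 = 1/1
  'a': [0/1 + 1/1*0/1, 0/1 + 1/1*1/4) = [0/1, 1/4)
  'e': [0/1 + 1/1*1/4, 0/1 + 1/1*3/8) = [1/4, 3/8) <- contains code 17/64
  'b': [0/1 + 1/1*3/8, 0/1 + 1/1*1/1) = [3/8, 1/1)
  emit 'e', narrow to [1/4, 3/8)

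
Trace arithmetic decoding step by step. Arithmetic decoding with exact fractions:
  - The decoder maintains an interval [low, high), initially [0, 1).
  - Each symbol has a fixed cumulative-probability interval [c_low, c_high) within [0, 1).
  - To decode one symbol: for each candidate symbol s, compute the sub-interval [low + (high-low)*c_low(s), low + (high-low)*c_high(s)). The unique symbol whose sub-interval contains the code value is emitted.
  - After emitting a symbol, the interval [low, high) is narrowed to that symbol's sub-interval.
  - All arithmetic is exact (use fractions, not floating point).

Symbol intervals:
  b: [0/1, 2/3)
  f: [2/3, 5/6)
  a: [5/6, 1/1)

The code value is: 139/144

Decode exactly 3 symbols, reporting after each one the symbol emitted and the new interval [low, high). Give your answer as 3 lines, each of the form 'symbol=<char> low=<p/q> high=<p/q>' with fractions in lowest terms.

Step 1: interval [0/1, 1/1), width = 1/1 - 0/1 = 1/1
  'b': [0/1 + 1/1*0/1, 0/1 + 1/1*2/3) = [0/1, 2/3)
  'f': [0/1 + 1/1*2/3, 0/1 + 1/1*5/6) = [2/3, 5/6)
  'a': [0/1 + 1/1*5/6, 0/1 + 1/1*1/1) = [5/6, 1/1) <- contains code 139/144
  emit 'a', narrow to [5/6, 1/1)
Step 2: interval [5/6, 1/1), width = 1/1 - 5/6 = 1/6
  'b': [5/6 + 1/6*0/1, 5/6 + 1/6*2/3) = [5/6, 17/18)
  'f': [5/6 + 1/6*2/3, 5/6 + 1/6*5/6) = [17/18, 35/36) <- contains code 139/144
  'a': [5/6 + 1/6*5/6, 5/6 + 1/6*1/1) = [35/36, 1/1)
  emit 'f', narrow to [17/18, 35/36)
Step 3: interval [17/18, 35/36), width = 35/36 - 17/18 = 1/36
  'b': [17/18 + 1/36*0/1, 17/18 + 1/36*2/3) = [17/18, 26/27)
  'f': [17/18 + 1/36*2/3, 17/18 + 1/36*5/6) = [26/27, 209/216) <- contains code 139/144
  'a': [17/18 + 1/36*5/6, 17/18 + 1/36*1/1) = [209/216, 35/36)
  emit 'f', narrow to [26/27, 209/216)

Answer: symbol=a low=5/6 high=1/1
symbol=f low=17/18 high=35/36
symbol=f low=26/27 high=209/216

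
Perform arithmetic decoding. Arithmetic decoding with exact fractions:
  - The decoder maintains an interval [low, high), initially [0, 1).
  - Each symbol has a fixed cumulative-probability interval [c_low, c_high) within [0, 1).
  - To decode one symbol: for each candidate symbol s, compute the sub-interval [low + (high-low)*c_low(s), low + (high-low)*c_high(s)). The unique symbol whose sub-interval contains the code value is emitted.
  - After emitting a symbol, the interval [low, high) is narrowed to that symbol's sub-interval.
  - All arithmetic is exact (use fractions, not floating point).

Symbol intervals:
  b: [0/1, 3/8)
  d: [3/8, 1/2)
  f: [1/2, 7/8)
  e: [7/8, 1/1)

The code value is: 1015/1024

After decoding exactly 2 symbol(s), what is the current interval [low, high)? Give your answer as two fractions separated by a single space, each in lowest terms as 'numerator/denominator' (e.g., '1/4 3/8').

Step 1: interval [0/1, 1/1), width = 1/1 - 0/1 = 1/1
  'b': [0/1 + 1/1*0/1, 0/1 + 1/1*3/8) = [0/1, 3/8)
  'd': [0/1 + 1/1*3/8, 0/1 + 1/1*1/2) = [3/8, 1/2)
  'f': [0/1 + 1/1*1/2, 0/1 + 1/1*7/8) = [1/2, 7/8)
  'e': [0/1 + 1/1*7/8, 0/1 + 1/1*1/1) = [7/8, 1/1) <- contains code 1015/1024
  emit 'e', narrow to [7/8, 1/1)
Step 2: interval [7/8, 1/1), width = 1/1 - 7/8 = 1/8
  'b': [7/8 + 1/8*0/1, 7/8 + 1/8*3/8) = [7/8, 59/64)
  'd': [7/8 + 1/8*3/8, 7/8 + 1/8*1/2) = [59/64, 15/16)
  'f': [7/8 + 1/8*1/2, 7/8 + 1/8*7/8) = [15/16, 63/64)
  'e': [7/8 + 1/8*7/8, 7/8 + 1/8*1/1) = [63/64, 1/1) <- contains code 1015/1024
  emit 'e', narrow to [63/64, 1/1)

Answer: 63/64 1/1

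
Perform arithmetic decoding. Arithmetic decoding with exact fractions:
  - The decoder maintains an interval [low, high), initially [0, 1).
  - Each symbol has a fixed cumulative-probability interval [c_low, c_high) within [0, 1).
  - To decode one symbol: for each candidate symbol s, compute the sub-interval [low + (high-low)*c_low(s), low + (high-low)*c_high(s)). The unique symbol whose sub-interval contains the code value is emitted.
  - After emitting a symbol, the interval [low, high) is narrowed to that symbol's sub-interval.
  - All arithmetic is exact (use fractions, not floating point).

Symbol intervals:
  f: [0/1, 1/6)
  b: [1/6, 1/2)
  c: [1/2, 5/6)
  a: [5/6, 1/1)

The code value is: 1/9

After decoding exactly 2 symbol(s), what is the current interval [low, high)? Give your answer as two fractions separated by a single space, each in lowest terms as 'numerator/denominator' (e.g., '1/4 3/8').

Answer: 1/12 5/36

Derivation:
Step 1: interval [0/1, 1/1), width = 1/1 - 0/1 = 1/1
  'f': [0/1 + 1/1*0/1, 0/1 + 1/1*1/6) = [0/1, 1/6) <- contains code 1/9
  'b': [0/1 + 1/1*1/6, 0/1 + 1/1*1/2) = [1/6, 1/2)
  'c': [0/1 + 1/1*1/2, 0/1 + 1/1*5/6) = [1/2, 5/6)
  'a': [0/1 + 1/1*5/6, 0/1 + 1/1*1/1) = [5/6, 1/1)
  emit 'f', narrow to [0/1, 1/6)
Step 2: interval [0/1, 1/6), width = 1/6 - 0/1 = 1/6
  'f': [0/1 + 1/6*0/1, 0/1 + 1/6*1/6) = [0/1, 1/36)
  'b': [0/1 + 1/6*1/6, 0/1 + 1/6*1/2) = [1/36, 1/12)
  'c': [0/1 + 1/6*1/2, 0/1 + 1/6*5/6) = [1/12, 5/36) <- contains code 1/9
  'a': [0/1 + 1/6*5/6, 0/1 + 1/6*1/1) = [5/36, 1/6)
  emit 'c', narrow to [1/12, 5/36)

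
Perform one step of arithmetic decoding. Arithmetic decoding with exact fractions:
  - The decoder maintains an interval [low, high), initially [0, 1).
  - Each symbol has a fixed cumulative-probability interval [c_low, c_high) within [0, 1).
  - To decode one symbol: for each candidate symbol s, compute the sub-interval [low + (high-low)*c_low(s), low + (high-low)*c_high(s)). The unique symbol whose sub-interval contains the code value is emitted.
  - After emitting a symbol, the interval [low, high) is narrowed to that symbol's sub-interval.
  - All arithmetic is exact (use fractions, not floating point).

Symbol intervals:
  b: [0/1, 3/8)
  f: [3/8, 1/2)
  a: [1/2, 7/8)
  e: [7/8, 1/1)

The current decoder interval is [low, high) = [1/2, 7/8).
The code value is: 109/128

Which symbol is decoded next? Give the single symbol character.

Interval width = high − low = 7/8 − 1/2 = 3/8
Scaled code = (code − low) / width = (109/128 − 1/2) / 3/8 = 15/16
  b: [0/1, 3/8) 
  f: [3/8, 1/2) 
  a: [1/2, 7/8) 
  e: [7/8, 1/1) ← scaled code falls here ✓

Answer: e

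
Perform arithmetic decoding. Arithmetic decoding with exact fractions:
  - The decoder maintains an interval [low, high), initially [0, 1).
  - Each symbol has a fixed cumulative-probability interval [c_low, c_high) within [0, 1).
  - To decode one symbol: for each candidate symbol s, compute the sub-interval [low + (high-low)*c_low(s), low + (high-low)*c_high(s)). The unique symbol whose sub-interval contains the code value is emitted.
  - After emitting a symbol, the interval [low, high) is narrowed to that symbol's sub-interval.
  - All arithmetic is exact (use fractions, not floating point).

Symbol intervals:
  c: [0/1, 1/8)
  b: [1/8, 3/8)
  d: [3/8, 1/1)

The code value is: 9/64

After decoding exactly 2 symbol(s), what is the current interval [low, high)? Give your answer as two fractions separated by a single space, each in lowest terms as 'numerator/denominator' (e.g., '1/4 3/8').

Answer: 1/8 5/32

Derivation:
Step 1: interval [0/1, 1/1), width = 1/1 - 0/1 = 1/1
  'c': [0/1 + 1/1*0/1, 0/1 + 1/1*1/8) = [0/1, 1/8)
  'b': [0/1 + 1/1*1/8, 0/1 + 1/1*3/8) = [1/8, 3/8) <- contains code 9/64
  'd': [0/1 + 1/1*3/8, 0/1 + 1/1*1/1) = [3/8, 1/1)
  emit 'b', narrow to [1/8, 3/8)
Step 2: interval [1/8, 3/8), width = 3/8 - 1/8 = 1/4
  'c': [1/8 + 1/4*0/1, 1/8 + 1/4*1/8) = [1/8, 5/32) <- contains code 9/64
  'b': [1/8 + 1/4*1/8, 1/8 + 1/4*3/8) = [5/32, 7/32)
  'd': [1/8 + 1/4*3/8, 1/8 + 1/4*1/1) = [7/32, 3/8)
  emit 'c', narrow to [1/8, 5/32)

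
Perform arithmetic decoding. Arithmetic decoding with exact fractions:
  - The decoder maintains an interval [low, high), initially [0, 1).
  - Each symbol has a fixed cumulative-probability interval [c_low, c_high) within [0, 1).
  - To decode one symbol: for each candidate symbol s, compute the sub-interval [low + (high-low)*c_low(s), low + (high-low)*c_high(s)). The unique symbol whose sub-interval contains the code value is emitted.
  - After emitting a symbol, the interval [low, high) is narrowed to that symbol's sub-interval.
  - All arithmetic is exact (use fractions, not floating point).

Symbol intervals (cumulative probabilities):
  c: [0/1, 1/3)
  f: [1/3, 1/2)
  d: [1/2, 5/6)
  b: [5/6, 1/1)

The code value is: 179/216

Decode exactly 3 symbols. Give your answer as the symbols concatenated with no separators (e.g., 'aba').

Answer: dbb

Derivation:
Step 1: interval [0/1, 1/1), width = 1/1 - 0/1 = 1/1
  'c': [0/1 + 1/1*0/1, 0/1 + 1/1*1/3) = [0/1, 1/3)
  'f': [0/1 + 1/1*1/3, 0/1 + 1/1*1/2) = [1/3, 1/2)
  'd': [0/1 + 1/1*1/2, 0/1 + 1/1*5/6) = [1/2, 5/6) <- contains code 179/216
  'b': [0/1 + 1/1*5/6, 0/1 + 1/1*1/1) = [5/6, 1/1)
  emit 'd', narrow to [1/2, 5/6)
Step 2: interval [1/2, 5/6), width = 5/6 - 1/2 = 1/3
  'c': [1/2 + 1/3*0/1, 1/2 + 1/3*1/3) = [1/2, 11/18)
  'f': [1/2 + 1/3*1/3, 1/2 + 1/3*1/2) = [11/18, 2/3)
  'd': [1/2 + 1/3*1/2, 1/2 + 1/3*5/6) = [2/3, 7/9)
  'b': [1/2 + 1/3*5/6, 1/2 + 1/3*1/1) = [7/9, 5/6) <- contains code 179/216
  emit 'b', narrow to [7/9, 5/6)
Step 3: interval [7/9, 5/6), width = 5/6 - 7/9 = 1/18
  'c': [7/9 + 1/18*0/1, 7/9 + 1/18*1/3) = [7/9, 43/54)
  'f': [7/9 + 1/18*1/3, 7/9 + 1/18*1/2) = [43/54, 29/36)
  'd': [7/9 + 1/18*1/2, 7/9 + 1/18*5/6) = [29/36, 89/108)
  'b': [7/9 + 1/18*5/6, 7/9 + 1/18*1/1) = [89/108, 5/6) <- contains code 179/216
  emit 'b', narrow to [89/108, 5/6)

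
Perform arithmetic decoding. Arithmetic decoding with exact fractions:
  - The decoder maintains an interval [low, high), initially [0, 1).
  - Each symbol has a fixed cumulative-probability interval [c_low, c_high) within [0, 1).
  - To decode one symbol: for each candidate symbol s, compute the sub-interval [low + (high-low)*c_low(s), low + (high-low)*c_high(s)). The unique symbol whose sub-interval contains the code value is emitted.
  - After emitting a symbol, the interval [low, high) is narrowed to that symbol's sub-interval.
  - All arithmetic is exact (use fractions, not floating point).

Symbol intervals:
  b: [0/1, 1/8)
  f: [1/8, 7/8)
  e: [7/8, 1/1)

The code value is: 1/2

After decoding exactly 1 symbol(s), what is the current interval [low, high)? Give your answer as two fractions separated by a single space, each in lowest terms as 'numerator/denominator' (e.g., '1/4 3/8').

Answer: 1/8 7/8

Derivation:
Step 1: interval [0/1, 1/1), width = 1/1 - 0/1 = 1/1
  'b': [0/1 + 1/1*0/1, 0/1 + 1/1*1/8) = [0/1, 1/8)
  'f': [0/1 + 1/1*1/8, 0/1 + 1/1*7/8) = [1/8, 7/8) <- contains code 1/2
  'e': [0/1 + 1/1*7/8, 0/1 + 1/1*1/1) = [7/8, 1/1)
  emit 'f', narrow to [1/8, 7/8)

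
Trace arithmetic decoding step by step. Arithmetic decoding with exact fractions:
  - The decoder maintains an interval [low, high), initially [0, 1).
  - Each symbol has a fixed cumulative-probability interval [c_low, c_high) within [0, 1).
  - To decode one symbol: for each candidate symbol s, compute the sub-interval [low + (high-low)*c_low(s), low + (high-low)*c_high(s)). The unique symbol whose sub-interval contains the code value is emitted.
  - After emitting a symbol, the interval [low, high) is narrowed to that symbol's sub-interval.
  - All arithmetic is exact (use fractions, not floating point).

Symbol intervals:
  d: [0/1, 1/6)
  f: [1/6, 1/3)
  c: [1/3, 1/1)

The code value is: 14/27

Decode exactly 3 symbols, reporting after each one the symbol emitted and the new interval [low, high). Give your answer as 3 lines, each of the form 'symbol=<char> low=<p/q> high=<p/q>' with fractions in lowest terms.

Step 1: interval [0/1, 1/1), width = 1/1 - 0/1 = 1/1
  'd': [0/1 + 1/1*0/1, 0/1 + 1/1*1/6) = [0/1, 1/6)
  'f': [0/1 + 1/1*1/6, 0/1 + 1/1*1/3) = [1/6, 1/3)
  'c': [0/1 + 1/1*1/3, 0/1 + 1/1*1/1) = [1/3, 1/1) <- contains code 14/27
  emit 'c', narrow to [1/3, 1/1)
Step 2: interval [1/3, 1/1), width = 1/1 - 1/3 = 2/3
  'd': [1/3 + 2/3*0/1, 1/3 + 2/3*1/6) = [1/3, 4/9)
  'f': [1/3 + 2/3*1/6, 1/3 + 2/3*1/3) = [4/9, 5/9) <- contains code 14/27
  'c': [1/3 + 2/3*1/3, 1/3 + 2/3*1/1) = [5/9, 1/1)
  emit 'f', narrow to [4/9, 5/9)
Step 3: interval [4/9, 5/9), width = 5/9 - 4/9 = 1/9
  'd': [4/9 + 1/9*0/1, 4/9 + 1/9*1/6) = [4/9, 25/54)
  'f': [4/9 + 1/9*1/6, 4/9 + 1/9*1/3) = [25/54, 13/27)
  'c': [4/9 + 1/9*1/3, 4/9 + 1/9*1/1) = [13/27, 5/9) <- contains code 14/27
  emit 'c', narrow to [13/27, 5/9)

Answer: symbol=c low=1/3 high=1/1
symbol=f low=4/9 high=5/9
symbol=c low=13/27 high=5/9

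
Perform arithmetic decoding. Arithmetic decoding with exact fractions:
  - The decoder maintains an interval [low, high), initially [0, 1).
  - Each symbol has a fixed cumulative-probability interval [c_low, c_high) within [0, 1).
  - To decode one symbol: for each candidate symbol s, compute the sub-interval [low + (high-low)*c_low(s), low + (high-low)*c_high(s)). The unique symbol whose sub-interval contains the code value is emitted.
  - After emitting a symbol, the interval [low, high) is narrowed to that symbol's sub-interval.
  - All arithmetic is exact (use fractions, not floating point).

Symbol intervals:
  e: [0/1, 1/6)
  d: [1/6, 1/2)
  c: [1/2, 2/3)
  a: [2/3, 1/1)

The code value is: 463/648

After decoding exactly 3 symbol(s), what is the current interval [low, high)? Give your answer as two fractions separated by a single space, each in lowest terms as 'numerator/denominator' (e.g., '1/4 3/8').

Step 1: interval [0/1, 1/1), width = 1/1 - 0/1 = 1/1
  'e': [0/1 + 1/1*0/1, 0/1 + 1/1*1/6) = [0/1, 1/6)
  'd': [0/1 + 1/1*1/6, 0/1 + 1/1*1/2) = [1/6, 1/2)
  'c': [0/1 + 1/1*1/2, 0/1 + 1/1*2/3) = [1/2, 2/3)
  'a': [0/1 + 1/1*2/3, 0/1 + 1/1*1/1) = [2/3, 1/1) <- contains code 463/648
  emit 'a', narrow to [2/3, 1/1)
Step 2: interval [2/3, 1/1), width = 1/1 - 2/3 = 1/3
  'e': [2/3 + 1/3*0/1, 2/3 + 1/3*1/6) = [2/3, 13/18) <- contains code 463/648
  'd': [2/3 + 1/3*1/6, 2/3 + 1/3*1/2) = [13/18, 5/6)
  'c': [2/3 + 1/3*1/2, 2/3 + 1/3*2/3) = [5/6, 8/9)
  'a': [2/3 + 1/3*2/3, 2/3 + 1/3*1/1) = [8/9, 1/1)
  emit 'e', narrow to [2/3, 13/18)
Step 3: interval [2/3, 13/18), width = 13/18 - 2/3 = 1/18
  'e': [2/3 + 1/18*0/1, 2/3 + 1/18*1/6) = [2/3, 73/108)
  'd': [2/3 + 1/18*1/6, 2/3 + 1/18*1/2) = [73/108, 25/36)
  'c': [2/3 + 1/18*1/2, 2/3 + 1/18*2/3) = [25/36, 19/27)
  'a': [2/3 + 1/18*2/3, 2/3 + 1/18*1/1) = [19/27, 13/18) <- contains code 463/648
  emit 'a', narrow to [19/27, 13/18)

Answer: 19/27 13/18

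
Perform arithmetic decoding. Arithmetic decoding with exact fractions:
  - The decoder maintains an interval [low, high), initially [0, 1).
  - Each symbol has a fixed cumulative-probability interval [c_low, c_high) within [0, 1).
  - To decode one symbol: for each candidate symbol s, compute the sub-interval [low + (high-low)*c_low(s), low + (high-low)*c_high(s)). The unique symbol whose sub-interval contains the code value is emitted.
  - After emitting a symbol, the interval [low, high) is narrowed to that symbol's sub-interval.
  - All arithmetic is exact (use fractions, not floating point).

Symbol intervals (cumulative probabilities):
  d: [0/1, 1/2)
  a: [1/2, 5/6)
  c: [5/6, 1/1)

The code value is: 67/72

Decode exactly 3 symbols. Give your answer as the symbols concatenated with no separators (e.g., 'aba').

Answer: cad

Derivation:
Step 1: interval [0/1, 1/1), width = 1/1 - 0/1 = 1/1
  'd': [0/1 + 1/1*0/1, 0/1 + 1/1*1/2) = [0/1, 1/2)
  'a': [0/1 + 1/1*1/2, 0/1 + 1/1*5/6) = [1/2, 5/6)
  'c': [0/1 + 1/1*5/6, 0/1 + 1/1*1/1) = [5/6, 1/1) <- contains code 67/72
  emit 'c', narrow to [5/6, 1/1)
Step 2: interval [5/6, 1/1), width = 1/1 - 5/6 = 1/6
  'd': [5/6 + 1/6*0/1, 5/6 + 1/6*1/2) = [5/6, 11/12)
  'a': [5/6 + 1/6*1/2, 5/6 + 1/6*5/6) = [11/12, 35/36) <- contains code 67/72
  'c': [5/6 + 1/6*5/6, 5/6 + 1/6*1/1) = [35/36, 1/1)
  emit 'a', narrow to [11/12, 35/36)
Step 3: interval [11/12, 35/36), width = 35/36 - 11/12 = 1/18
  'd': [11/12 + 1/18*0/1, 11/12 + 1/18*1/2) = [11/12, 17/18) <- contains code 67/72
  'a': [11/12 + 1/18*1/2, 11/12 + 1/18*5/6) = [17/18, 26/27)
  'c': [11/12 + 1/18*5/6, 11/12 + 1/18*1/1) = [26/27, 35/36)
  emit 'd', narrow to [11/12, 17/18)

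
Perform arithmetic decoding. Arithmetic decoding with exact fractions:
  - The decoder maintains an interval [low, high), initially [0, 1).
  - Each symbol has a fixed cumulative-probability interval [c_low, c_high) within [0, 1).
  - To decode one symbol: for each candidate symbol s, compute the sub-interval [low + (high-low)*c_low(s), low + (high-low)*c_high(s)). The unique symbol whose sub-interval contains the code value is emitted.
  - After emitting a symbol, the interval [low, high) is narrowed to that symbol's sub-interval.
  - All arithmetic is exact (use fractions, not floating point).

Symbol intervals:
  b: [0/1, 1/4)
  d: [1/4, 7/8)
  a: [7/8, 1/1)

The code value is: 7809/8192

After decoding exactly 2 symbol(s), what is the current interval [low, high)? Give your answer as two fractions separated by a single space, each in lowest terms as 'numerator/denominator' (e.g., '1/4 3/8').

Answer: 29/32 63/64

Derivation:
Step 1: interval [0/1, 1/1), width = 1/1 - 0/1 = 1/1
  'b': [0/1 + 1/1*0/1, 0/1 + 1/1*1/4) = [0/1, 1/4)
  'd': [0/1 + 1/1*1/4, 0/1 + 1/1*7/8) = [1/4, 7/8)
  'a': [0/1 + 1/1*7/8, 0/1 + 1/1*1/1) = [7/8, 1/1) <- contains code 7809/8192
  emit 'a', narrow to [7/8, 1/1)
Step 2: interval [7/8, 1/1), width = 1/1 - 7/8 = 1/8
  'b': [7/8 + 1/8*0/1, 7/8 + 1/8*1/4) = [7/8, 29/32)
  'd': [7/8 + 1/8*1/4, 7/8 + 1/8*7/8) = [29/32, 63/64) <- contains code 7809/8192
  'a': [7/8 + 1/8*7/8, 7/8 + 1/8*1/1) = [63/64, 1/1)
  emit 'd', narrow to [29/32, 63/64)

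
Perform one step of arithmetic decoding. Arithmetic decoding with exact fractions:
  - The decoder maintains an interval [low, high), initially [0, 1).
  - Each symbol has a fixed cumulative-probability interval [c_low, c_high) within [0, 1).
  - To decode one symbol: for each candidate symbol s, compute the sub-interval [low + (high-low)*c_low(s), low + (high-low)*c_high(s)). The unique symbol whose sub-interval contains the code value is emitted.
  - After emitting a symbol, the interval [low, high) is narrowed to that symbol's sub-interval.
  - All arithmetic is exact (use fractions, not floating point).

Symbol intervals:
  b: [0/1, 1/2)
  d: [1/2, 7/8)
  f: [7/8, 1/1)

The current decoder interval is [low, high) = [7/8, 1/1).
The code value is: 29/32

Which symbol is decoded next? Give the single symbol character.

Interval width = high − low = 1/1 − 7/8 = 1/8
Scaled code = (code − low) / width = (29/32 − 7/8) / 1/8 = 1/4
  b: [0/1, 1/2) ← scaled code falls here ✓
  d: [1/2, 7/8) 
  f: [7/8, 1/1) 

Answer: b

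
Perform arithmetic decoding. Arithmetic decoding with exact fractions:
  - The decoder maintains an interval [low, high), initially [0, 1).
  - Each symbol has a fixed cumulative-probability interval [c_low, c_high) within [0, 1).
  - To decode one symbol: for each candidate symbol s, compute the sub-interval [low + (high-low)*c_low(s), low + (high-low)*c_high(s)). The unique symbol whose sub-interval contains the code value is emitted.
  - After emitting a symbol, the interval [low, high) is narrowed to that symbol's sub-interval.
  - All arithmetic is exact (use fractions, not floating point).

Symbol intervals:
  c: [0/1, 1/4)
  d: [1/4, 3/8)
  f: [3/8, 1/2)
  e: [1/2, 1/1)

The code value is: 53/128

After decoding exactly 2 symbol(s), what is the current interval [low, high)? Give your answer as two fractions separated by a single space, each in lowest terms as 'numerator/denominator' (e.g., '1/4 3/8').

Answer: 13/32 27/64

Derivation:
Step 1: interval [0/1, 1/1), width = 1/1 - 0/1 = 1/1
  'c': [0/1 + 1/1*0/1, 0/1 + 1/1*1/4) = [0/1, 1/4)
  'd': [0/1 + 1/1*1/4, 0/1 + 1/1*3/8) = [1/4, 3/8)
  'f': [0/1 + 1/1*3/8, 0/1 + 1/1*1/2) = [3/8, 1/2) <- contains code 53/128
  'e': [0/1 + 1/1*1/2, 0/1 + 1/1*1/1) = [1/2, 1/1)
  emit 'f', narrow to [3/8, 1/2)
Step 2: interval [3/8, 1/2), width = 1/2 - 3/8 = 1/8
  'c': [3/8 + 1/8*0/1, 3/8 + 1/8*1/4) = [3/8, 13/32)
  'd': [3/8 + 1/8*1/4, 3/8 + 1/8*3/8) = [13/32, 27/64) <- contains code 53/128
  'f': [3/8 + 1/8*3/8, 3/8 + 1/8*1/2) = [27/64, 7/16)
  'e': [3/8 + 1/8*1/2, 3/8 + 1/8*1/1) = [7/16, 1/2)
  emit 'd', narrow to [13/32, 27/64)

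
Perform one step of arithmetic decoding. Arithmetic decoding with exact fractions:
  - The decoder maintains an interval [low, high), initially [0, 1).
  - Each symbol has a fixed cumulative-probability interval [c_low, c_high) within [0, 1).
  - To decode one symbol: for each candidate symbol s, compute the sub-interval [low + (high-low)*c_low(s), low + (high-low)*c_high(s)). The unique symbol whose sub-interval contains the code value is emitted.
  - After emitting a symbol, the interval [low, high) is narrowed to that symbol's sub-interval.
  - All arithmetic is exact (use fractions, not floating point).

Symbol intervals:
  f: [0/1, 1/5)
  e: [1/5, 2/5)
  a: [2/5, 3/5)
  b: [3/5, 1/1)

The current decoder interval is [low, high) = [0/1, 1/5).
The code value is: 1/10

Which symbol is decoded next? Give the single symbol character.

Answer: a

Derivation:
Interval width = high − low = 1/5 − 0/1 = 1/5
Scaled code = (code − low) / width = (1/10 − 0/1) / 1/5 = 1/2
  f: [0/1, 1/5) 
  e: [1/5, 2/5) 
  a: [2/5, 3/5) ← scaled code falls here ✓
  b: [3/5, 1/1) 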